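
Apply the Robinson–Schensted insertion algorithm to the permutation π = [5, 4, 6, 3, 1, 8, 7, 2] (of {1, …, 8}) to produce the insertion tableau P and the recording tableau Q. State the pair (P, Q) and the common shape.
P = [1, 2, 7] / [3, 6] / [4, 8] / [5];  Q = [1, 3, 6] / [2, 7] / [4, 8] / [5];  common shape = (3, 2, 2, 1)

Row-insert the values π_1, π_2, … into P one at a time, bumping the leftmost entry strictly greater than the inserted value down to the next row. The recording tableau Q records, in position (i, j), the step at which that cell was added to P.
  Insert 5 (step 1): P = [5];  Q = [1]
  Insert 4 (step 2): P = [4] / [5];  Q = [1] / [2]
  Insert 6 (step 3): P = [4, 6] / [5];  Q = [1, 3] / [2]
  Insert 3 (step 4): P = [3, 6] / [4] / [5];  Q = [1, 3] / [2] / [4]
  Insert 1 (step 5): P = [1, 6] / [3] / [4] / [5];  Q = [1, 3] / [2] / [4] / [5]
  Insert 8 (step 6): P = [1, 6, 8] / [3] / [4] / [5];  Q = [1, 3, 6] / [2] / [4] / [5]
  Insert 7 (step 7): P = [1, 6, 7] / [3, 8] / [4] / [5];  Q = [1, 3, 6] / [2, 7] / [4] / [5]
  Insert 2 (step 8): P = [1, 2, 7] / [3, 6] / [4, 8] / [5];  Q = [1, 3, 6] / [2, 7] / [4, 8] / [5]
Final shape: (3, 2, 2, 1).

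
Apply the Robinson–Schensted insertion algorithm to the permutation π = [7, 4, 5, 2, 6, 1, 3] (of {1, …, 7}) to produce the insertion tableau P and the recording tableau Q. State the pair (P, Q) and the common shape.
P = [1, 3, 6] / [2, 5] / [4] / [7];  Q = [1, 3, 5] / [2, 7] / [4] / [6];  common shape = (3, 2, 1, 1)

Row-insert the values π_1, π_2, … into P one at a time, bumping the leftmost entry strictly greater than the inserted value down to the next row. The recording tableau Q records, in position (i, j), the step at which that cell was added to P.
  Insert 7 (step 1): P = [7];  Q = [1]
  Insert 4 (step 2): P = [4] / [7];  Q = [1] / [2]
  Insert 5 (step 3): P = [4, 5] / [7];  Q = [1, 3] / [2]
  Insert 2 (step 4): P = [2, 5] / [4] / [7];  Q = [1, 3] / [2] / [4]
  Insert 6 (step 5): P = [2, 5, 6] / [4] / [7];  Q = [1, 3, 5] / [2] / [4]
  Insert 1 (step 6): P = [1, 5, 6] / [2] / [4] / [7];  Q = [1, 3, 5] / [2] / [4] / [6]
  Insert 3 (step 7): P = [1, 3, 6] / [2, 5] / [4] / [7];  Q = [1, 3, 5] / [2, 7] / [4] / [6]
Final shape: (3, 2, 1, 1).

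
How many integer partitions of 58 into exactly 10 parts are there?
p(58, 10 parts) = 49037

Partitions of n into exactly k parts are in bijection with partitions of n − k into at most k parts (subtract 1 from each part). So p(58, exactly 10) = p(48, parts ≤ 10). Computing via the recurrence p(m, j) = p(m, j−1) + p(m−j, j) gives 49037.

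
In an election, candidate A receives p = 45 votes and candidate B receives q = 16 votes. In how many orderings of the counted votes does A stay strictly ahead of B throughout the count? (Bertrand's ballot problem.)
Strict-lead orderings = 96414286661805

Total orderings of the 61 votes with 45 for A: C(61, 45) = 202802465047245. By the Bertrand ballot formula (Cycle Lemma / reflection principle), the number of orderings in which A is strictly ahead of B throughout is (p − q)/(p + q) · C(p + q, p) = (45 − 16)/(45 + 16) · 202802465047245 = 96414286661805.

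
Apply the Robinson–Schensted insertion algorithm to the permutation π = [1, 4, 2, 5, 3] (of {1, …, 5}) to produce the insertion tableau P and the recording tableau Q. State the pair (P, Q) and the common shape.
P = [1, 2, 3] / [4, 5];  Q = [1, 2, 4] / [3, 5];  common shape = (3, 2)

Row-insert the values π_1, π_2, … into P one at a time, bumping the leftmost entry strictly greater than the inserted value down to the next row. The recording tableau Q records, in position (i, j), the step at which that cell was added to P.
  Insert 1 (step 1): P = [1];  Q = [1]
  Insert 4 (step 2): P = [1, 4];  Q = [1, 2]
  Insert 2 (step 3): P = [1, 2] / [4];  Q = [1, 2] / [3]
  Insert 5 (step 4): P = [1, 2, 5] / [4];  Q = [1, 2, 4] / [3]
  Insert 3 (step 5): P = [1, 2, 3] / [4, 5];  Q = [1, 2, 4] / [3, 5]
Final shape: (3, 2).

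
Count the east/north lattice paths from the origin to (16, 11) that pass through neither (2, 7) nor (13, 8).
Number of paths = 8866575

Inclusion–exclusion. Total paths: C(27, 16) = 13037895. Through P₁: C(9, 2)·C(18, 14) = 110160. Through P₂: C(21, 13)·C(6, 3) = 4069800. Since P₁ is strictly southwest of P₂, a monotone path through both must visit P₁ then P₂; paths through both = C(9, 2)·C(12, 11)·C(6, 3) = 8640. Avoid both = 13037895 − 110160 − 4069800 + 8640 = 8866575.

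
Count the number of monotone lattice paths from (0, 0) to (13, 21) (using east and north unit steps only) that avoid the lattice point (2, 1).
Number of paths = 673966815

Total paths from (0, 0) to (13, 21): C(34, 13) = 927983760. Paths through (2, 1): (paths (0, 0) → (2, 1)) × (paths (2, 1) → (13, 21)) = C(3, 2) · C(31, 11) = 3 · 84672315 = 254016945. Avoidance count = 927983760 − 254016945 = 673966815.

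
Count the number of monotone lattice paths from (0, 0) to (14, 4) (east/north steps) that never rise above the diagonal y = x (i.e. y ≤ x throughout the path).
Number of paths = 2244

By the reflection principle (André's argument), the number of monotone paths to (14, 4) with n ≤ m that never go above y = x is C(18, 14) − C(18, 15) = 3060 − 816 = 2244.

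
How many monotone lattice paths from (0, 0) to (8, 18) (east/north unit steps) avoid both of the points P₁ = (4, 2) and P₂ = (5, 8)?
Number of paths = 1151548

Inclusion–exclusion. Total paths: C(26, 8) = 1562275. Through P₁: C(6, 4)·C(20, 4) = 72675. Through P₂: C(13, 5)·C(13, 3) = 368082. Since P₁ is strictly southwest of P₂, a monotone path through both must visit P₁ then P₂; paths through both = C(6, 4)·C(7, 1)·C(13, 3) = 30030. Avoid both = 1562275 − 72675 − 368082 + 30030 = 1151548.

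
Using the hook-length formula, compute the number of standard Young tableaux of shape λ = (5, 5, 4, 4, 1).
# SYT of shape (5, 5, 4, 4, 1) = 7759752

Hook-length formula: f^λ = n! / Π hook(c), product over all cells c of the Young diagram. For λ = (5, 5, 4, 4, 1), n = 19 boxes. Hook lengths by row (left-to-right, top-to-bottom): [9, 7, 6, 5, 2]; [8, 6, 5, 4, 1]; [6, 4, 3, 2]; [5, 3, 2, 1]; [1]. Product of hooks = 15676416000. So f^λ = 19! / 15676416000 = 121645100408832000 / 15676416000 = 7759752.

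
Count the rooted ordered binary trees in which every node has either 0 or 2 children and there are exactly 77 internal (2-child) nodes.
C_77 = 18793142726809884575211361279087545193250040

These full binary trees are counted by the Catalan number C_n = (1/(n + 1)) · C(2n, n). For n = 77: C_77 = (1/78) · C(154, 77) = 1465865132691170996866486179768828525073503120/78 = 18793142726809884575211361279087545193250040.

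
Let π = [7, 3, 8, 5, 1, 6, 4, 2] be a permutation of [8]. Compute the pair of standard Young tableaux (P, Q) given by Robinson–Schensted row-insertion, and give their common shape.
P = [1, 2, 6] / [3, 4] / [5, 8] / [7];  Q = [1, 3, 6] / [2, 4] / [5, 7] / [8];  common shape = (3, 2, 2, 1)

Row-insert the values π_1, π_2, … into P one at a time, bumping the leftmost entry strictly greater than the inserted value down to the next row. The recording tableau Q records, in position (i, j), the step at which that cell was added to P.
  Insert 7 (step 1): P = [7];  Q = [1]
  Insert 3 (step 2): P = [3] / [7];  Q = [1] / [2]
  Insert 8 (step 3): P = [3, 8] / [7];  Q = [1, 3] / [2]
  Insert 5 (step 4): P = [3, 5] / [7, 8];  Q = [1, 3] / [2, 4]
  Insert 1 (step 5): P = [1, 5] / [3, 8] / [7];  Q = [1, 3] / [2, 4] / [5]
  Insert 6 (step 6): P = [1, 5, 6] / [3, 8] / [7];  Q = [1, 3, 6] / [2, 4] / [5]
  Insert 4 (step 7): P = [1, 4, 6] / [3, 5] / [7, 8];  Q = [1, 3, 6] / [2, 4] / [5, 7]
  Insert 2 (step 8): P = [1, 2, 6] / [3, 4] / [5, 8] / [7];  Q = [1, 3, 6] / [2, 4] / [5, 7] / [8]
Final shape: (3, 2, 2, 1).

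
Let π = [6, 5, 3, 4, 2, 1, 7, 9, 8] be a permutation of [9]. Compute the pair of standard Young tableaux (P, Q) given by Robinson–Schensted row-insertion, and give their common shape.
P = [1, 4, 7, 8] / [2, 9] / [3] / [5] / [6];  Q = [1, 4, 7, 8] / [2, 9] / [3] / [5] / [6];  common shape = (4, 2, 1, 1, 1)

Row-insert the values π_1, π_2, … into P one at a time, bumping the leftmost entry strictly greater than the inserted value down to the next row. The recording tableau Q records, in position (i, j), the step at which that cell was added to P.
  Insert 6 (step 1): P = [6];  Q = [1]
  Insert 5 (step 2): P = [5] / [6];  Q = [1] / [2]
  Insert 3 (step 3): P = [3] / [5] / [6];  Q = [1] / [2] / [3]
  Insert 4 (step 4): P = [3, 4] / [5] / [6];  Q = [1, 4] / [2] / [3]
  Insert 2 (step 5): P = [2, 4] / [3] / [5] / [6];  Q = [1, 4] / [2] / [3] / [5]
  Insert 1 (step 6): P = [1, 4] / [2] / [3] / [5] / [6];  Q = [1, 4] / [2] / [3] / [5] / [6]
  Insert 7 (step 7): P = [1, 4, 7] / [2] / [3] / [5] / [6];  Q = [1, 4, 7] / [2] / [3] / [5] / [6]
  Insert 9 (step 8): P = [1, 4, 7, 9] / [2] / [3] / [5] / [6];  Q = [1, 4, 7, 8] / [2] / [3] / [5] / [6]
  Insert 8 (step 9): P = [1, 4, 7, 8] / [2, 9] / [3] / [5] / [6];  Q = [1, 4, 7, 8] / [2, 9] / [3] / [5] / [6]
Final shape: (4, 2, 1, 1, 1).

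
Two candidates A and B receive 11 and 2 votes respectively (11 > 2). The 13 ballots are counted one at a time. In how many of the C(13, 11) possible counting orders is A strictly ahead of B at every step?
Strict-lead orderings = 54

Total orderings of the 13 votes with 11 for A: C(13, 11) = 78. By the Bertrand ballot formula (Cycle Lemma / reflection principle), the number of orderings in which A is strictly ahead of B throughout is (p − q)/(p + q) · C(p + q, p) = (11 − 2)/(11 + 2) · 78 = 54.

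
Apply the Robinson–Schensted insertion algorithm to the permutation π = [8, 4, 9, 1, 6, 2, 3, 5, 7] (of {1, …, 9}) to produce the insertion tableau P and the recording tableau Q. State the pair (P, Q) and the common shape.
P = [1, 2, 3, 5, 7] / [4, 6] / [8, 9];  Q = [1, 3, 7, 8, 9] / [2, 5] / [4, 6];  common shape = (5, 2, 2)

Row-insert the values π_1, π_2, … into P one at a time, bumping the leftmost entry strictly greater than the inserted value down to the next row. The recording tableau Q records, in position (i, j), the step at which that cell was added to P.
  Insert 8 (step 1): P = [8];  Q = [1]
  Insert 4 (step 2): P = [4] / [8];  Q = [1] / [2]
  Insert 9 (step 3): P = [4, 9] / [8];  Q = [1, 3] / [2]
  Insert 1 (step 4): P = [1, 9] / [4] / [8];  Q = [1, 3] / [2] / [4]
  Insert 6 (step 5): P = [1, 6] / [4, 9] / [8];  Q = [1, 3] / [2, 5] / [4]
  Insert 2 (step 6): P = [1, 2] / [4, 6] / [8, 9];  Q = [1, 3] / [2, 5] / [4, 6]
  Insert 3 (step 7): P = [1, 2, 3] / [4, 6] / [8, 9];  Q = [1, 3, 7] / [2, 5] / [4, 6]
  Insert 5 (step 8): P = [1, 2, 3, 5] / [4, 6] / [8, 9];  Q = [1, 3, 7, 8] / [2, 5] / [4, 6]
  Insert 7 (step 9): P = [1, 2, 3, 5, 7] / [4, 6] / [8, 9];  Q = [1, 3, 7, 8, 9] / [2, 5] / [4, 6]
Final shape: (5, 2, 2).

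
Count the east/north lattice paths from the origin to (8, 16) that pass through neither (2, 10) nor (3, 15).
Number of paths = 671967

Inclusion–exclusion. Total paths: C(24, 8) = 735471. Through P₁: C(12, 2)·C(12, 6) = 60984. Through P₂: C(18, 3)·C(6, 5) = 4896. Since P₁ is strictly southwest of P₂, a monotone path through both must visit P₁ then P₂; paths through both = C(12, 2)·C(6, 1)·C(6, 5) = 2376. Avoid both = 735471 − 60984 − 4896 + 2376 = 671967.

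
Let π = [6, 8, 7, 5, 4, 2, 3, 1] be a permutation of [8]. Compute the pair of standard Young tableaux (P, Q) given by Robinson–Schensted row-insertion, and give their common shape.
P = [1, 3] / [2, 7] / [4] / [5] / [6] / [8];  Q = [1, 2] / [3, 7] / [4] / [5] / [6] / [8];  common shape = (2, 2, 1, 1, 1, 1)

Row-insert the values π_1, π_2, … into P one at a time, bumping the leftmost entry strictly greater than the inserted value down to the next row. The recording tableau Q records, in position (i, j), the step at which that cell was added to P.
  Insert 6 (step 1): P = [6];  Q = [1]
  Insert 8 (step 2): P = [6, 8];  Q = [1, 2]
  Insert 7 (step 3): P = [6, 7] / [8];  Q = [1, 2] / [3]
  Insert 5 (step 4): P = [5, 7] / [6] / [8];  Q = [1, 2] / [3] / [4]
  Insert 4 (step 5): P = [4, 7] / [5] / [6] / [8];  Q = [1, 2] / [3] / [4] / [5]
  Insert 2 (step 6): P = [2, 7] / [4] / [5] / [6] / [8];  Q = [1, 2] / [3] / [4] / [5] / [6]
  Insert 3 (step 7): P = [2, 3] / [4, 7] / [5] / [6] / [8];  Q = [1, 2] / [3, 7] / [4] / [5] / [6]
  Insert 1 (step 8): P = [1, 3] / [2, 7] / [4] / [5] / [6] / [8];  Q = [1, 2] / [3, 7] / [4] / [5] / [6] / [8]
Final shape: (2, 2, 1, 1, 1, 1).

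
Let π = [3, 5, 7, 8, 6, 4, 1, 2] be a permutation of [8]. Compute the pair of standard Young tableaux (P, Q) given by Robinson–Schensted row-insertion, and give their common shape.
P = [1, 2, 6, 8] / [3, 4] / [5] / [7];  Q = [1, 2, 3, 4] / [5, 8] / [6] / [7];  common shape = (4, 2, 1, 1)

Row-insert the values π_1, π_2, … into P one at a time, bumping the leftmost entry strictly greater than the inserted value down to the next row. The recording tableau Q records, in position (i, j), the step at which that cell was added to P.
  Insert 3 (step 1): P = [3];  Q = [1]
  Insert 5 (step 2): P = [3, 5];  Q = [1, 2]
  Insert 7 (step 3): P = [3, 5, 7];  Q = [1, 2, 3]
  Insert 8 (step 4): P = [3, 5, 7, 8];  Q = [1, 2, 3, 4]
  Insert 6 (step 5): P = [3, 5, 6, 8] / [7];  Q = [1, 2, 3, 4] / [5]
  Insert 4 (step 6): P = [3, 4, 6, 8] / [5] / [7];  Q = [1, 2, 3, 4] / [5] / [6]
  Insert 1 (step 7): P = [1, 4, 6, 8] / [3] / [5] / [7];  Q = [1, 2, 3, 4] / [5] / [6] / [7]
  Insert 2 (step 8): P = [1, 2, 6, 8] / [3, 4] / [5] / [7];  Q = [1, 2, 3, 4] / [5, 8] / [6] / [7]
Final shape: (4, 2, 1, 1).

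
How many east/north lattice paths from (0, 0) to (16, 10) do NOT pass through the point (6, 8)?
Number of paths = 5113537

Total paths from (0, 0) to (16, 10): C(26, 16) = 5311735. Paths through (6, 8): (paths (0, 0) → (6, 8)) × (paths (6, 8) → (16, 10)) = C(14, 6) · C(12, 10) = 3003 · 66 = 198198. Avoidance count = 5311735 − 198198 = 5113537.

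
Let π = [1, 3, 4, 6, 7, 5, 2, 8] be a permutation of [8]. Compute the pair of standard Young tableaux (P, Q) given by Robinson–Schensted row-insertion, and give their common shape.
P = [1, 2, 4, 5, 7, 8] / [3] / [6];  Q = [1, 2, 3, 4, 5, 8] / [6] / [7];  common shape = (6, 1, 1)

Row-insert the values π_1, π_2, … into P one at a time, bumping the leftmost entry strictly greater than the inserted value down to the next row. The recording tableau Q records, in position (i, j), the step at which that cell was added to P.
  Insert 1 (step 1): P = [1];  Q = [1]
  Insert 3 (step 2): P = [1, 3];  Q = [1, 2]
  Insert 4 (step 3): P = [1, 3, 4];  Q = [1, 2, 3]
  Insert 6 (step 4): P = [1, 3, 4, 6];  Q = [1, 2, 3, 4]
  Insert 7 (step 5): P = [1, 3, 4, 6, 7];  Q = [1, 2, 3, 4, 5]
  Insert 5 (step 6): P = [1, 3, 4, 5, 7] / [6];  Q = [1, 2, 3, 4, 5] / [6]
  Insert 2 (step 7): P = [1, 2, 4, 5, 7] / [3] / [6];  Q = [1, 2, 3, 4, 5] / [6] / [7]
  Insert 8 (step 8): P = [1, 2, 4, 5, 7, 8] / [3] / [6];  Q = [1, 2, 3, 4, 5, 8] / [6] / [7]
Final shape: (6, 1, 1).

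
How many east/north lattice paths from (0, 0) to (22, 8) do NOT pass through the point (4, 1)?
Number of paths = 3449425

Total paths from (0, 0) to (22, 8): C(30, 22) = 5852925. Paths through (4, 1): (paths (0, 0) → (4, 1)) × (paths (4, 1) → (22, 8)) = C(5, 4) · C(25, 18) = 5 · 480700 = 2403500. Avoidance count = 5852925 − 2403500 = 3449425.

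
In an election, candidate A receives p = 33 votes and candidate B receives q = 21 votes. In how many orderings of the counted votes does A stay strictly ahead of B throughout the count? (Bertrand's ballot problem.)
Strict-lead orderings = 115631433392020

Total orderings of the 54 votes with 33 for A: C(54, 33) = 520341450264090. By the Bertrand ballot formula (Cycle Lemma / reflection principle), the number of orderings in which A is strictly ahead of B throughout is (p − q)/(p + q) · C(p + q, p) = (33 − 21)/(33 + 21) · 520341450264090 = 115631433392020.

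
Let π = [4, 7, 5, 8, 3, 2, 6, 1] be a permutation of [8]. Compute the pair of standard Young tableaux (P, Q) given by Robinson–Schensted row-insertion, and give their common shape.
P = [1, 5, 6] / [2, 8] / [3] / [4] / [7];  Q = [1, 2, 4] / [3, 7] / [5] / [6] / [8];  common shape = (3, 2, 1, 1, 1)

Row-insert the values π_1, π_2, … into P one at a time, bumping the leftmost entry strictly greater than the inserted value down to the next row. The recording tableau Q records, in position (i, j), the step at which that cell was added to P.
  Insert 4 (step 1): P = [4];  Q = [1]
  Insert 7 (step 2): P = [4, 7];  Q = [1, 2]
  Insert 5 (step 3): P = [4, 5] / [7];  Q = [1, 2] / [3]
  Insert 8 (step 4): P = [4, 5, 8] / [7];  Q = [1, 2, 4] / [3]
  Insert 3 (step 5): P = [3, 5, 8] / [4] / [7];  Q = [1, 2, 4] / [3] / [5]
  Insert 2 (step 6): P = [2, 5, 8] / [3] / [4] / [7];  Q = [1, 2, 4] / [3] / [5] / [6]
  Insert 6 (step 7): P = [2, 5, 6] / [3, 8] / [4] / [7];  Q = [1, 2, 4] / [3, 7] / [5] / [6]
  Insert 1 (step 8): P = [1, 5, 6] / [2, 8] / [3] / [4] / [7];  Q = [1, 2, 4] / [3, 7] / [5] / [6] / [8]
Final shape: (3, 2, 1, 1, 1).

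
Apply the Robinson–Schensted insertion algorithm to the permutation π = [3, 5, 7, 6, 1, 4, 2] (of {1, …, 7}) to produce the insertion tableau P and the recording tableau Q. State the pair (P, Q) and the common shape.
P = [1, 2, 6] / [3, 4] / [5] / [7];  Q = [1, 2, 3] / [4, 6] / [5] / [7];  common shape = (3, 2, 1, 1)

Row-insert the values π_1, π_2, … into P one at a time, bumping the leftmost entry strictly greater than the inserted value down to the next row. The recording tableau Q records, in position (i, j), the step at which that cell was added to P.
  Insert 3 (step 1): P = [3];  Q = [1]
  Insert 5 (step 2): P = [3, 5];  Q = [1, 2]
  Insert 7 (step 3): P = [3, 5, 7];  Q = [1, 2, 3]
  Insert 6 (step 4): P = [3, 5, 6] / [7];  Q = [1, 2, 3] / [4]
  Insert 1 (step 5): P = [1, 5, 6] / [3] / [7];  Q = [1, 2, 3] / [4] / [5]
  Insert 4 (step 6): P = [1, 4, 6] / [3, 5] / [7];  Q = [1, 2, 3] / [4, 6] / [5]
  Insert 2 (step 7): P = [1, 2, 6] / [3, 4] / [5] / [7];  Q = [1, 2, 3] / [4, 6] / [5] / [7]
Final shape: (3, 2, 1, 1).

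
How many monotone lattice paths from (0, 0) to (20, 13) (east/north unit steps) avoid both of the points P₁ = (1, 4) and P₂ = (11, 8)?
Number of paths = 397336786

Inclusion–exclusion. Total paths: C(33, 20) = 573166440. Through P₁: C(5, 1)·C(28, 19) = 34534500. Through P₂: C(19, 11)·C(14, 9) = 151315164. Since P₁ is strictly southwest of P₂, a monotone path through both must visit P₁ then P₂; paths through both = C(5, 1)·C(14, 10)·C(14, 9) = 10020010. Avoid both = 573166440 − 34534500 − 151315164 + 10020010 = 397336786.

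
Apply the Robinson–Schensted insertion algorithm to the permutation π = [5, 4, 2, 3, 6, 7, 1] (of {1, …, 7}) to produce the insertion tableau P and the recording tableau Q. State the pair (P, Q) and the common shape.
P = [1, 3, 6, 7] / [2] / [4] / [5];  Q = [1, 4, 5, 6] / [2] / [3] / [7];  common shape = (4, 1, 1, 1)

Row-insert the values π_1, π_2, … into P one at a time, bumping the leftmost entry strictly greater than the inserted value down to the next row. The recording tableau Q records, in position (i, j), the step at which that cell was added to P.
  Insert 5 (step 1): P = [5];  Q = [1]
  Insert 4 (step 2): P = [4] / [5];  Q = [1] / [2]
  Insert 2 (step 3): P = [2] / [4] / [5];  Q = [1] / [2] / [3]
  Insert 3 (step 4): P = [2, 3] / [4] / [5];  Q = [1, 4] / [2] / [3]
  Insert 6 (step 5): P = [2, 3, 6] / [4] / [5];  Q = [1, 4, 5] / [2] / [3]
  Insert 7 (step 6): P = [2, 3, 6, 7] / [4] / [5];  Q = [1, 4, 5, 6] / [2] / [3]
  Insert 1 (step 7): P = [1, 3, 6, 7] / [2] / [4] / [5];  Q = [1, 4, 5, 6] / [2] / [3] / [7]
Final shape: (4, 1, 1, 1).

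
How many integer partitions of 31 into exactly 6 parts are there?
p(31, 6 parts) = 612

Partitions of n into exactly k parts are in bijection with partitions of n − k into at most k parts (subtract 1 from each part). So p(31, exactly 6) = p(25, parts ≤ 6). Computing via the recurrence p(m, j) = p(m, j−1) + p(m−j, j) gives 612.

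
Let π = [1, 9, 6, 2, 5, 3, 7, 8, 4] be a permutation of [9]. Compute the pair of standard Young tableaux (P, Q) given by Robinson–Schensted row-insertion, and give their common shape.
P = [1, 2, 3, 4, 8] / [5, 7] / [6] / [9];  Q = [1, 2, 5, 7, 8] / [3, 9] / [4] / [6];  common shape = (5, 2, 1, 1)

Row-insert the values π_1, π_2, … into P one at a time, bumping the leftmost entry strictly greater than the inserted value down to the next row. The recording tableau Q records, in position (i, j), the step at which that cell was added to P.
  Insert 1 (step 1): P = [1];  Q = [1]
  Insert 9 (step 2): P = [1, 9];  Q = [1, 2]
  Insert 6 (step 3): P = [1, 6] / [9];  Q = [1, 2] / [3]
  Insert 2 (step 4): P = [1, 2] / [6] / [9];  Q = [1, 2] / [3] / [4]
  Insert 5 (step 5): P = [1, 2, 5] / [6] / [9];  Q = [1, 2, 5] / [3] / [4]
  Insert 3 (step 6): P = [1, 2, 3] / [5] / [6] / [9];  Q = [1, 2, 5] / [3] / [4] / [6]
  Insert 7 (step 7): P = [1, 2, 3, 7] / [5] / [6] / [9];  Q = [1, 2, 5, 7] / [3] / [4] / [6]
  Insert 8 (step 8): P = [1, 2, 3, 7, 8] / [5] / [6] / [9];  Q = [1, 2, 5, 7, 8] / [3] / [4] / [6]
  Insert 4 (step 9): P = [1, 2, 3, 4, 8] / [5, 7] / [6] / [9];  Q = [1, 2, 5, 7, 8] / [3, 9] / [4] / [6]
Final shape: (5, 2, 1, 1).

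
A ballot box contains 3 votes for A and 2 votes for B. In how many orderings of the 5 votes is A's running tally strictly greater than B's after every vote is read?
Strict-lead orderings = 2

Total orderings of the 5 votes with 3 for A: C(5, 3) = 10. By the Bertrand ballot formula (Cycle Lemma / reflection principle), the number of orderings in which A is strictly ahead of B throughout is (p − q)/(p + q) · C(p + q, p) = (3 − 2)/(3 + 2) · 10 = 2.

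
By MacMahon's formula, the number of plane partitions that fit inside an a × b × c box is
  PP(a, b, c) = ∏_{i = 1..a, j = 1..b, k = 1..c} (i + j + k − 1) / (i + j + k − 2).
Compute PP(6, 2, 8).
PP(6, 2, 8) = 2147145

Evaluate the triple product over i = 1..6, j = 1..2, k = 1..8. The factors are (2/1) · (3/2) · (4/3) · (5/4) · (6/5) · (7/6) · (8/7) · (9/8) · … (96 factors total). The numerators and denominators telescope so the product is an integer; carrying out the multiplication exactly gives PP(6, 2, 8) = 2147145.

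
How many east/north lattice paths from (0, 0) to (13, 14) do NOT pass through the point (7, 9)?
Number of paths = 14773020

Total paths from (0, 0) to (13, 14): C(27, 13) = 20058300. Paths through (7, 9): (paths (0, 0) → (7, 9)) × (paths (7, 9) → (13, 14)) = C(16, 7) · C(11, 6) = 11440 · 462 = 5285280. Avoidance count = 20058300 − 5285280 = 14773020.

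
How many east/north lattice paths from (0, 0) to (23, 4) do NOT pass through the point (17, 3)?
Number of paths = 9570

Total paths from (0, 0) to (23, 4): C(27, 23) = 17550. Paths through (17, 3): (paths (0, 0) → (17, 3)) × (paths (17, 3) → (23, 4)) = C(20, 17) · C(7, 6) = 1140 · 7 = 7980. Avoidance count = 17550 − 7980 = 9570.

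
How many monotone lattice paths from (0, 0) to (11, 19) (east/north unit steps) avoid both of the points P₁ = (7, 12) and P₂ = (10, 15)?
Number of paths = 26694260

Inclusion–exclusion. Total paths: C(30, 11) = 54627300. Through P₁: C(19, 7)·C(11, 4) = 16628040. Through P₂: C(25, 10)·C(5, 1) = 16343800. Since P₁ is strictly southwest of P₂, a monotone path through both must visit P₁ then P₂; paths through both = C(19, 7)·C(6, 3)·C(5, 1) = 5038800. Avoid both = 54627300 − 16628040 − 16343800 + 5038800 = 26694260.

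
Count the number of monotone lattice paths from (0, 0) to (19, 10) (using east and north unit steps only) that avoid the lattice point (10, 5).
Number of paths = 14018004

Total paths from (0, 0) to (19, 10): C(29, 19) = 20030010. Paths through (10, 5): (paths (0, 0) → (10, 5)) × (paths (10, 5) → (19, 10)) = C(15, 10) · C(14, 9) = 3003 · 2002 = 6012006. Avoidance count = 20030010 − 6012006 = 14018004.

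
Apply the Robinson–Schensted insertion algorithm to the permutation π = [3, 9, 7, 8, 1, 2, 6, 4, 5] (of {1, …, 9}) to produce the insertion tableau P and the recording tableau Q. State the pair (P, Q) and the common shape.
P = [1, 2, 4, 5] / [3, 6, 8] / [7] / [9];  Q = [1, 2, 4, 9] / [3, 6, 7] / [5] / [8];  common shape = (4, 3, 1, 1)

Row-insert the values π_1, π_2, … into P one at a time, bumping the leftmost entry strictly greater than the inserted value down to the next row. The recording tableau Q records, in position (i, j), the step at which that cell was added to P.
  Insert 3 (step 1): P = [3];  Q = [1]
  Insert 9 (step 2): P = [3, 9];  Q = [1, 2]
  Insert 7 (step 3): P = [3, 7] / [9];  Q = [1, 2] / [3]
  Insert 8 (step 4): P = [3, 7, 8] / [9];  Q = [1, 2, 4] / [3]
  Insert 1 (step 5): P = [1, 7, 8] / [3] / [9];  Q = [1, 2, 4] / [3] / [5]
  Insert 2 (step 6): P = [1, 2, 8] / [3, 7] / [9];  Q = [1, 2, 4] / [3, 6] / [5]
  Insert 6 (step 7): P = [1, 2, 6] / [3, 7, 8] / [9];  Q = [1, 2, 4] / [3, 6, 7] / [5]
  Insert 4 (step 8): P = [1, 2, 4] / [3, 6, 8] / [7] / [9];  Q = [1, 2, 4] / [3, 6, 7] / [5] / [8]
  Insert 5 (step 9): P = [1, 2, 4, 5] / [3, 6, 8] / [7] / [9];  Q = [1, 2, 4, 9] / [3, 6, 7] / [5] / [8]
Final shape: (4, 3, 1, 1).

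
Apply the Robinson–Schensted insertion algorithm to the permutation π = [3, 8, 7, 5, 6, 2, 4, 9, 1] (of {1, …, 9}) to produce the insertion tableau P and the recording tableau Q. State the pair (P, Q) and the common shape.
P = [1, 4, 6, 9] / [2, 5] / [3] / [7] / [8];  Q = [1, 2, 5, 8] / [3, 7] / [4] / [6] / [9];  common shape = (4, 2, 1, 1, 1)

Row-insert the values π_1, π_2, … into P one at a time, bumping the leftmost entry strictly greater than the inserted value down to the next row. The recording tableau Q records, in position (i, j), the step at which that cell was added to P.
  Insert 3 (step 1): P = [3];  Q = [1]
  Insert 8 (step 2): P = [3, 8];  Q = [1, 2]
  Insert 7 (step 3): P = [3, 7] / [8];  Q = [1, 2] / [3]
  Insert 5 (step 4): P = [3, 5] / [7] / [8];  Q = [1, 2] / [3] / [4]
  Insert 6 (step 5): P = [3, 5, 6] / [7] / [8];  Q = [1, 2, 5] / [3] / [4]
  Insert 2 (step 6): P = [2, 5, 6] / [3] / [7] / [8];  Q = [1, 2, 5] / [3] / [4] / [6]
  Insert 4 (step 7): P = [2, 4, 6] / [3, 5] / [7] / [8];  Q = [1, 2, 5] / [3, 7] / [4] / [6]
  Insert 9 (step 8): P = [2, 4, 6, 9] / [3, 5] / [7] / [8];  Q = [1, 2, 5, 8] / [3, 7] / [4] / [6]
  Insert 1 (step 9): P = [1, 4, 6, 9] / [2, 5] / [3] / [7] / [8];  Q = [1, 2, 5, 8] / [3, 7] / [4] / [6] / [9]
Final shape: (4, 2, 1, 1, 1).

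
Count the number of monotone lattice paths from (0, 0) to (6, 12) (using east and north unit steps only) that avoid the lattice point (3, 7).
Number of paths = 11844

Total paths from (0, 0) to (6, 12): C(18, 6) = 18564. Paths through (3, 7): (paths (0, 0) → (3, 7)) × (paths (3, 7) → (6, 12)) = C(10, 3) · C(8, 3) = 120 · 56 = 6720. Avoidance count = 18564 − 6720 = 11844.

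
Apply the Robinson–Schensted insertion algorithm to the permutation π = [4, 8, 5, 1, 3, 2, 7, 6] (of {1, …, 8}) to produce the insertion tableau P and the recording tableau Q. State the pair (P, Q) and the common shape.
P = [1, 2, 6] / [3, 5, 7] / [4] / [8];  Q = [1, 2, 7] / [3, 5, 8] / [4] / [6];  common shape = (3, 3, 1, 1)

Row-insert the values π_1, π_2, … into P one at a time, bumping the leftmost entry strictly greater than the inserted value down to the next row. The recording tableau Q records, in position (i, j), the step at which that cell was added to P.
  Insert 4 (step 1): P = [4];  Q = [1]
  Insert 8 (step 2): P = [4, 8];  Q = [1, 2]
  Insert 5 (step 3): P = [4, 5] / [8];  Q = [1, 2] / [3]
  Insert 1 (step 4): P = [1, 5] / [4] / [8];  Q = [1, 2] / [3] / [4]
  Insert 3 (step 5): P = [1, 3] / [4, 5] / [8];  Q = [1, 2] / [3, 5] / [4]
  Insert 2 (step 6): P = [1, 2] / [3, 5] / [4] / [8];  Q = [1, 2] / [3, 5] / [4] / [6]
  Insert 7 (step 7): P = [1, 2, 7] / [3, 5] / [4] / [8];  Q = [1, 2, 7] / [3, 5] / [4] / [6]
  Insert 6 (step 8): P = [1, 2, 6] / [3, 5, 7] / [4] / [8];  Q = [1, 2, 7] / [3, 5, 8] / [4] / [6]
Final shape: (3, 3, 1, 1).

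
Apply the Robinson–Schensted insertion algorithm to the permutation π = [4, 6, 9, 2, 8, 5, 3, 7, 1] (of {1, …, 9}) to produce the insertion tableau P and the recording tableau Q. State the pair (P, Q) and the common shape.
P = [1, 3, 7] / [2, 5, 8] / [4] / [6] / [9];  Q = [1, 2, 3] / [4, 5, 8] / [6] / [7] / [9];  common shape = (3, 3, 1, 1, 1)

Row-insert the values π_1, π_2, … into P one at a time, bumping the leftmost entry strictly greater than the inserted value down to the next row. The recording tableau Q records, in position (i, j), the step at which that cell was added to P.
  Insert 4 (step 1): P = [4];  Q = [1]
  Insert 6 (step 2): P = [4, 6];  Q = [1, 2]
  Insert 9 (step 3): P = [4, 6, 9];  Q = [1, 2, 3]
  Insert 2 (step 4): P = [2, 6, 9] / [4];  Q = [1, 2, 3] / [4]
  Insert 8 (step 5): P = [2, 6, 8] / [4, 9];  Q = [1, 2, 3] / [4, 5]
  Insert 5 (step 6): P = [2, 5, 8] / [4, 6] / [9];  Q = [1, 2, 3] / [4, 5] / [6]
  Insert 3 (step 7): P = [2, 3, 8] / [4, 5] / [6] / [9];  Q = [1, 2, 3] / [4, 5] / [6] / [7]
  Insert 7 (step 8): P = [2, 3, 7] / [4, 5, 8] / [6] / [9];  Q = [1, 2, 3] / [4, 5, 8] / [6] / [7]
  Insert 1 (step 9): P = [1, 3, 7] / [2, 5, 8] / [4] / [6] / [9];  Q = [1, 2, 3] / [4, 5, 8] / [6] / [7] / [9]
Final shape: (3, 3, 1, 1, 1).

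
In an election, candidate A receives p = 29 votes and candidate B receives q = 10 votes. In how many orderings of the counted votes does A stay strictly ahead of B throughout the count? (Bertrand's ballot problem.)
Strict-lead orderings = 309722116

Total orderings of the 39 votes with 29 for A: C(39, 29) = 635745396. By the Bertrand ballot formula (Cycle Lemma / reflection principle), the number of orderings in which A is strictly ahead of B throughout is (p − q)/(p + q) · C(p + q, p) = (29 − 10)/(29 + 10) · 635745396 = 309722116.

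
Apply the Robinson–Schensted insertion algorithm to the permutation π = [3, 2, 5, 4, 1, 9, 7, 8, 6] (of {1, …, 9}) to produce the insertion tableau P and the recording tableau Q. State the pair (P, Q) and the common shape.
P = [1, 4, 6, 8] / [2, 5, 7] / [3, 9];  Q = [1, 3, 6, 8] / [2, 4, 7] / [5, 9];  common shape = (4, 3, 2)

Row-insert the values π_1, π_2, … into P one at a time, bumping the leftmost entry strictly greater than the inserted value down to the next row. The recording tableau Q records, in position (i, j), the step at which that cell was added to P.
  Insert 3 (step 1): P = [3];  Q = [1]
  Insert 2 (step 2): P = [2] / [3];  Q = [1] / [2]
  Insert 5 (step 3): P = [2, 5] / [3];  Q = [1, 3] / [2]
  Insert 4 (step 4): P = [2, 4] / [3, 5];  Q = [1, 3] / [2, 4]
  Insert 1 (step 5): P = [1, 4] / [2, 5] / [3];  Q = [1, 3] / [2, 4] / [5]
  Insert 9 (step 6): P = [1, 4, 9] / [2, 5] / [3];  Q = [1, 3, 6] / [2, 4] / [5]
  Insert 7 (step 7): P = [1, 4, 7] / [2, 5, 9] / [3];  Q = [1, 3, 6] / [2, 4, 7] / [5]
  Insert 8 (step 8): P = [1, 4, 7, 8] / [2, 5, 9] / [3];  Q = [1, 3, 6, 8] / [2, 4, 7] / [5]
  Insert 6 (step 9): P = [1, 4, 6, 8] / [2, 5, 7] / [3, 9];  Q = [1, 3, 6, 8] / [2, 4, 7] / [5, 9]
Final shape: (4, 3, 2).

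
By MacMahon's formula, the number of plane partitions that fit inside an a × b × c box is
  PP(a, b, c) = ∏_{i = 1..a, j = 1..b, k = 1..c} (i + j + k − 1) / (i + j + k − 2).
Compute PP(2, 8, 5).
PP(2, 8, 5) = 429429

Evaluate the triple product over i = 1..2, j = 1..8, k = 1..5. The factors are (2/1) · (3/2) · (4/3) · (5/4) · (6/5) · (3/2) · (4/3) · (5/4) · … (80 factors total). The numerators and denominators telescope so the product is an integer; carrying out the multiplication exactly gives PP(2, 8, 5) = 429429.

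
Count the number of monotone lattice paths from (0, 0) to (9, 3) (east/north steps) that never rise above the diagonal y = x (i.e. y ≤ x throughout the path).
Number of paths = 154

By the reflection principle (André's argument), the number of monotone paths to (9, 3) with n ≤ m that never go above y = x is C(12, 9) − C(12, 10) = 220 − 66 = 154.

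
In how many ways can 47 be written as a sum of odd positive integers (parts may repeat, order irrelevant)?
p_odd(47) = 2590

Enumerate partitions using only odd parts via the recurrence o(n, m) = o(n, m−2) + o(n−m, m) over odd m, starting from the largest odd part ≤ n. This gives p_odd(47) = 2590. (Euler's theorem: equals the count of distinct-part partitions.)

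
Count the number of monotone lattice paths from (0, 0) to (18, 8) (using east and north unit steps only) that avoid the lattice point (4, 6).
Number of paths = 1537075

Total paths from (0, 0) to (18, 8): C(26, 18) = 1562275. Paths through (4, 6): (paths (0, 0) → (4, 6)) × (paths (4, 6) → (18, 8)) = C(10, 4) · C(16, 14) = 210 · 120 = 25200. Avoidance count = 1562275 − 25200 = 1537075.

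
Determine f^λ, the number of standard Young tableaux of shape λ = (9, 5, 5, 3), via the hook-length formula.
# SYT of shape (9, 5, 5, 3) = 349188840

Hook-length formula: f^λ = n! / Π hook(c), product over all cells c of the Young diagram. For λ = (9, 5, 5, 3), n = 22 boxes. Hook lengths by row (left-to-right, top-to-bottom): [12, 11, 10, 8, 7, 4, 3, 2, 1]; [7, 6, 5, 3, 2]; [6, 5, 4, 2, 1]; [3, 2, 1]. Product of hooks = 3218890752000. So f^λ = 22! / 3218890752000 = 1124000727777607680000 / 3218890752000 = 349188840.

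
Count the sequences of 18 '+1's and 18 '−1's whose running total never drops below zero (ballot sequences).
C_18 = 477638700

These ballot sequences are counted by the Catalan number C_n = (1/(n + 1)) · C(2n, n). For n = 18: C_18 = (1/19) · C(36, 18) = 9075135300/19 = 477638700.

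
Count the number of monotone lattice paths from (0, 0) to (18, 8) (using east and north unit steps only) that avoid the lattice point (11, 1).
Number of paths = 1521091

Total paths from (0, 0) to (18, 8): C(26, 18) = 1562275. Paths through (11, 1): (paths (0, 0) → (11, 1)) × (paths (11, 1) → (18, 8)) = C(12, 11) · C(14, 7) = 12 · 3432 = 41184. Avoidance count = 1562275 − 41184 = 1521091.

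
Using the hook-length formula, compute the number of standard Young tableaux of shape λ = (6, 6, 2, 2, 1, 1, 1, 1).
# SYT of shape (6, 6, 2, 2, 1, 1, 1, 1) = 47965500

Hook-length formula: f^λ = n! / Π hook(c), product over all cells c of the Young diagram. For λ = (6, 6, 2, 2, 1, 1, 1, 1), n = 20 boxes. Hook lengths by row (left-to-right, top-to-bottom): [13, 8, 5, 4, 3, 2]; [12, 7, 4, 3, 2, 1]; [7, 2]; [6, 1]; [4]; [3]; [2]; [1]. Product of hooks = 50721914880. So f^λ = 20! / 50721914880 = 2432902008176640000 / 50721914880 = 47965500.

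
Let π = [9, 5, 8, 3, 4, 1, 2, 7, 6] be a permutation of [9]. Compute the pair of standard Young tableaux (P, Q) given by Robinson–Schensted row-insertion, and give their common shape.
P = [1, 2, 6] / [3, 4, 7] / [5, 8] / [9];  Q = [1, 3, 8] / [2, 5, 9] / [4, 7] / [6];  common shape = (3, 3, 2, 1)

Row-insert the values π_1, π_2, … into P one at a time, bumping the leftmost entry strictly greater than the inserted value down to the next row. The recording tableau Q records, in position (i, j), the step at which that cell was added to P.
  Insert 9 (step 1): P = [9];  Q = [1]
  Insert 5 (step 2): P = [5] / [9];  Q = [1] / [2]
  Insert 8 (step 3): P = [5, 8] / [9];  Q = [1, 3] / [2]
  Insert 3 (step 4): P = [3, 8] / [5] / [9];  Q = [1, 3] / [2] / [4]
  Insert 4 (step 5): P = [3, 4] / [5, 8] / [9];  Q = [1, 3] / [2, 5] / [4]
  Insert 1 (step 6): P = [1, 4] / [3, 8] / [5] / [9];  Q = [1, 3] / [2, 5] / [4] / [6]
  Insert 2 (step 7): P = [1, 2] / [3, 4] / [5, 8] / [9];  Q = [1, 3] / [2, 5] / [4, 7] / [6]
  Insert 7 (step 8): P = [1, 2, 7] / [3, 4] / [5, 8] / [9];  Q = [1, 3, 8] / [2, 5] / [4, 7] / [6]
  Insert 6 (step 9): P = [1, 2, 6] / [3, 4, 7] / [5, 8] / [9];  Q = [1, 3, 8] / [2, 5, 9] / [4, 7] / [6]
Final shape: (3, 3, 2, 1).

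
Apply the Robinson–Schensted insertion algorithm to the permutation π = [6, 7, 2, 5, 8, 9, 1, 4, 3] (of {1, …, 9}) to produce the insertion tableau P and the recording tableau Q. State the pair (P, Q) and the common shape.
P = [1, 3, 8, 9] / [2, 4] / [5, 7] / [6];  Q = [1, 2, 5, 6] / [3, 4] / [7, 8] / [9];  common shape = (4, 2, 2, 1)

Row-insert the values π_1, π_2, … into P one at a time, bumping the leftmost entry strictly greater than the inserted value down to the next row. The recording tableau Q records, in position (i, j), the step at which that cell was added to P.
  Insert 6 (step 1): P = [6];  Q = [1]
  Insert 7 (step 2): P = [6, 7];  Q = [1, 2]
  Insert 2 (step 3): P = [2, 7] / [6];  Q = [1, 2] / [3]
  Insert 5 (step 4): P = [2, 5] / [6, 7];  Q = [1, 2] / [3, 4]
  Insert 8 (step 5): P = [2, 5, 8] / [6, 7];  Q = [1, 2, 5] / [3, 4]
  Insert 9 (step 6): P = [2, 5, 8, 9] / [6, 7];  Q = [1, 2, 5, 6] / [3, 4]
  Insert 1 (step 7): P = [1, 5, 8, 9] / [2, 7] / [6];  Q = [1, 2, 5, 6] / [3, 4] / [7]
  Insert 4 (step 8): P = [1, 4, 8, 9] / [2, 5] / [6, 7];  Q = [1, 2, 5, 6] / [3, 4] / [7, 8]
  Insert 3 (step 9): P = [1, 3, 8, 9] / [2, 4] / [5, 7] / [6];  Q = [1, 2, 5, 6] / [3, 4] / [7, 8] / [9]
Final shape: (4, 2, 2, 1).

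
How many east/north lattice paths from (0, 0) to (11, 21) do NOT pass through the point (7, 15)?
Number of paths = 93210240

Total paths from (0, 0) to (11, 21): C(32, 11) = 129024480. Paths through (7, 15): (paths (0, 0) → (7, 15)) × (paths (7, 15) → (11, 21)) = C(22, 7) · C(10, 4) = 170544 · 210 = 35814240. Avoidance count = 129024480 − 35814240 = 93210240.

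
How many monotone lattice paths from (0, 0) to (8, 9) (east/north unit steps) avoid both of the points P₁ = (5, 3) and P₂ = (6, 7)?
Number of paths = 10990

Inclusion–exclusion. Total paths: C(17, 8) = 24310. Through P₁: C(8, 5)·C(9, 3) = 4704. Through P₂: C(13, 6)·C(4, 2) = 10296. Since P₁ is strictly southwest of P₂, a monotone path through both must visit P₁ then P₂; paths through both = C(8, 5)·C(5, 1)·C(4, 2) = 1680. Avoid both = 24310 − 4704 − 10296 + 1680 = 10990.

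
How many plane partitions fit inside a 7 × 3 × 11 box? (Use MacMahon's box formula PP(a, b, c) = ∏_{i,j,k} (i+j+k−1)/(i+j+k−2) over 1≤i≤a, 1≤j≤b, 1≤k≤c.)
PP(7, 3, 11) = 431621592480

Evaluate the triple product over i = 1..7, j = 1..3, k = 1..11. The factors are (2/1) · (3/2) · (4/3) · (5/4) · (6/5) · (7/6) · (8/7) · (9/8) · … (231 factors total). The numerators and denominators telescope so the product is an integer; carrying out the multiplication exactly gives PP(7, 3, 11) = 431621592480.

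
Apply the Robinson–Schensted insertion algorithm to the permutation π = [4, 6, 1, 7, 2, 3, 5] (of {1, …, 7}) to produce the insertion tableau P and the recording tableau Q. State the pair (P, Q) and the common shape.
P = [1, 2, 3, 5] / [4, 6, 7];  Q = [1, 2, 4, 7] / [3, 5, 6];  common shape = (4, 3)

Row-insert the values π_1, π_2, … into P one at a time, bumping the leftmost entry strictly greater than the inserted value down to the next row. The recording tableau Q records, in position (i, j), the step at which that cell was added to P.
  Insert 4 (step 1): P = [4];  Q = [1]
  Insert 6 (step 2): P = [4, 6];  Q = [1, 2]
  Insert 1 (step 3): P = [1, 6] / [4];  Q = [1, 2] / [3]
  Insert 7 (step 4): P = [1, 6, 7] / [4];  Q = [1, 2, 4] / [3]
  Insert 2 (step 5): P = [1, 2, 7] / [4, 6];  Q = [1, 2, 4] / [3, 5]
  Insert 3 (step 6): P = [1, 2, 3] / [4, 6, 7];  Q = [1, 2, 4] / [3, 5, 6]
  Insert 5 (step 7): P = [1, 2, 3, 5] / [4, 6, 7];  Q = [1, 2, 4, 7] / [3, 5, 6]
Final shape: (4, 3).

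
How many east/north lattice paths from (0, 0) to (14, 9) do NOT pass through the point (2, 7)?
Number of paths = 813914

Total paths from (0, 0) to (14, 9): C(23, 14) = 817190. Paths through (2, 7): (paths (0, 0) → (2, 7)) × (paths (2, 7) → (14, 9)) = C(9, 2) · C(14, 12) = 36 · 91 = 3276. Avoidance count = 817190 − 3276 = 813914.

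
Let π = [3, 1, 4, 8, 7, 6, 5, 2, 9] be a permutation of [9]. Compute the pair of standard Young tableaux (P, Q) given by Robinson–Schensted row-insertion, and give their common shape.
P = [1, 2, 5, 9] / [3, 4] / [6] / [7] / [8];  Q = [1, 3, 4, 9] / [2, 5] / [6] / [7] / [8];  common shape = (4, 2, 1, 1, 1)

Row-insert the values π_1, π_2, … into P one at a time, bumping the leftmost entry strictly greater than the inserted value down to the next row. The recording tableau Q records, in position (i, j), the step at which that cell was added to P.
  Insert 3 (step 1): P = [3];  Q = [1]
  Insert 1 (step 2): P = [1] / [3];  Q = [1] / [2]
  Insert 4 (step 3): P = [1, 4] / [3];  Q = [1, 3] / [2]
  Insert 8 (step 4): P = [1, 4, 8] / [3];  Q = [1, 3, 4] / [2]
  Insert 7 (step 5): P = [1, 4, 7] / [3, 8];  Q = [1, 3, 4] / [2, 5]
  Insert 6 (step 6): P = [1, 4, 6] / [3, 7] / [8];  Q = [1, 3, 4] / [2, 5] / [6]
  Insert 5 (step 7): P = [1, 4, 5] / [3, 6] / [7] / [8];  Q = [1, 3, 4] / [2, 5] / [6] / [7]
  Insert 2 (step 8): P = [1, 2, 5] / [3, 4] / [6] / [7] / [8];  Q = [1, 3, 4] / [2, 5] / [6] / [7] / [8]
  Insert 9 (step 9): P = [1, 2, 5, 9] / [3, 4] / [6] / [7] / [8];  Q = [1, 3, 4, 9] / [2, 5] / [6] / [7] / [8]
Final shape: (4, 2, 1, 1, 1).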